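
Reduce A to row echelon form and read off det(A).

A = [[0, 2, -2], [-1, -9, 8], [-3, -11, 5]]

det(A) = -6

Forward elimination:
R1 <-> R2   (pivot in column 1 was zero)
[ -1   -9   8 ]
[  0    2  -2 ]
[ -3  -11   5 ]
R3 <- R3 - (3)*R1:  [   0   16  -19 ]
R3 <- R3 - (8)*R2:  [  0   0  -3 ]
Upper-triangular form:
[ -1  -9   8 ]
[  0   2  -2 ]
[  0   0  -3 ]
det(A) = (-1)^1 * (-1) * (2) * (-3) = -6  (1 row swap -> sign -1)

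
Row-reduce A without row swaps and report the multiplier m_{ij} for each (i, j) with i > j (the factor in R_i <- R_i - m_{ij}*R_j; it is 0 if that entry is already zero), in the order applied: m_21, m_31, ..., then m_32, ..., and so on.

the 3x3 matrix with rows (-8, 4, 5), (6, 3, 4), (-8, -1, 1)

Forward elimination:
R2 <- R2 - (-3/4)*R1:  [    0     6  31/4 ]
R3 <- R3 - (1)*R1:  [  0  -5  -4 ]
R3 <- R3 - (-5/6)*R2:  [     0      0  59/24 ]
Multipliers (in order of application): m_{21} = -3/4, m_{31} = 1, m_{32} = -5/6

multipliers: -3/4, 1, -5/6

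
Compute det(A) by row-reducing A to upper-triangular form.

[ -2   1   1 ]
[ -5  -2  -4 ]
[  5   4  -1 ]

det(A) = -71

Forward elimination:
R2 <- R2 - (5/2)*R1:  [     0   -9/2  -13/2 ]
R3 <- R3 - (-5/2)*R1:  [    0  13/2   3/2 ]
R3 <- R3 - (-13/9)*R2:  [     0      0  -71/9 ]
Upper-triangular form:
[ -2     1      1 ]
[  0  -9/2  -13/2 ]
[  0     0  -71/9 ]
det(A) = (-1)^0 * (-2) * (-9/2) * (-71/9) = -71  (0 row swaps -> sign +1)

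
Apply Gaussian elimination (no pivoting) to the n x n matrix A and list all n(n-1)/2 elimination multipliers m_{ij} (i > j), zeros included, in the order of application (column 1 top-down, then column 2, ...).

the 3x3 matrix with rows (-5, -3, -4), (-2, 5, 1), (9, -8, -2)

multipliers: 2/5, -9/5, -67/31

Forward elimination:
R2 <- R2 - (2/5)*R1:  [    0  31/5  13/5 ]
R3 <- R3 - (-9/5)*R1:  [     0  -67/5  -46/5 ]
R3 <- R3 - (-67/31)*R2:  [       0        0  -111/31 ]
Multipliers (in order of application): m_{21} = 2/5, m_{31} = -9/5, m_{32} = -67/31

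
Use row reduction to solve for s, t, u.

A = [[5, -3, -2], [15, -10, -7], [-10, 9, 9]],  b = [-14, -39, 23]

(-5, -5, 2)

Forward elimination on [A|b]:
R2 <- R2 - (3)*R1:  [  0  -1  -1   3 ]
R3 <- R3 - (-2)*R1:  [  0   3   5  -5 ]
R3 <- R3 - (-3)*R2:  [ 0  0  2  4 ]
Row echelon form:
[ 5  -3  -2  |  -14 ]
[ 0  -1  -1  |    3 ]
[ 0   0   2  |    4 ]
Back-substitution:
u = (4) / 2 = 2
t = (3 - (-1)*(2)) / -1 = -5
s = (-14 - (-3)*(-5) - (-2)*(2)) / 5 = -5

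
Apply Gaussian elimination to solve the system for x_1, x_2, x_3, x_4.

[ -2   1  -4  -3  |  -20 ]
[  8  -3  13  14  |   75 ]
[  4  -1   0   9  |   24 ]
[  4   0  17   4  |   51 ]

Forward elimination on [A|b]:
R2 <- R2 - (-4)*R1:  [  0   1  -3   2  -5 ]
R3 <- R3 - (-2)*R1:  [   0    1   -8    3  -16 ]
R4 <- R4 - (-2)*R1:  [  0   2   9  -2  11 ]
R3 <- R3 - (1)*R2:  [   0    0   -5    1  -11 ]
R4 <- R4 - (2)*R2:  [  0   0  15  -6  21 ]
R4 <- R4 - (-3)*R3:  [   0    0    0   -3  -12 ]
Row echelon form:
[ -2  1  -4  -3  |  -20 ]
[  0  1  -3   2  |   -5 ]
[  0  0  -5   1  |  -11 ]
[  0  0   0  -3  |  -12 ]
Back-substitution:
x_4 = (-12) / -3 = 4
x_3 = (-11 - (1)*(4)) / -5 = 3
x_2 = (-5 - (-3)*(3) - (2)*(4)) / 1 = -4
x_1 = (-20 - (1)*(-4) - (-4)*(3) - (-3)*(4)) / -2 = -4

(-4, -4, 3, 4)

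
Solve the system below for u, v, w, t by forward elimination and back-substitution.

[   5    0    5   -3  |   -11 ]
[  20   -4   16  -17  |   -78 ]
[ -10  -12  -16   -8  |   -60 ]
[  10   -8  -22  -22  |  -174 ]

(-4, 3, 3, 2)

Forward elimination on [A|b]:
R2 <- R2 - (4)*R1:  [   0   -4   -4   -5  -34 ]
R3 <- R3 - (-2)*R1:  [   0  -12   -6  -14  -82 ]
R4 <- R4 - (2)*R1:  [    0    -8   -32   -16  -152 ]
R3 <- R3 - (3)*R2:  [  0   0   6   1  20 ]
R4 <- R4 - (2)*R2:  [   0    0  -24   -6  -84 ]
R4 <- R4 - (-4)*R3:  [  0   0   0  -2  -4 ]
Row echelon form:
[ 5   0   5  -3  |  -11 ]
[ 0  -4  -4  -5  |  -34 ]
[ 0   0   6   1  |   20 ]
[ 0   0   0  -2  |   -4 ]
Back-substitution:
t = (-4) / -2 = 2
w = (20 - (1)*(2)) / 6 = 3
v = (-34 - (-4)*(3) - (-5)*(2)) / -4 = 3
u = (-11 - (5)*(3) - (-3)*(2)) / 5 = -4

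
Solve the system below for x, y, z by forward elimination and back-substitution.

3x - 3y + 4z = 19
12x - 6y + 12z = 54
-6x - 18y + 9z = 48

Forward elimination on [A|b]:
R2 <- R2 - (4)*R1:  [   0    6   -4  -22 ]
R3 <- R3 - (-2)*R1:  [   0  -24   17   86 ]
R3 <- R3 - (-4)*R2:  [  0   0   1  -2 ]
Row echelon form:
[ 3  -3   4  |   19 ]
[ 0   6  -4  |  -22 ]
[ 0   0   1  |   -2 ]
Back-substitution:
z = (-2) / 1 = -2
y = (-22 - (-4)*(-2)) / 6 = -5
x = (19 - (-3)*(-5) - (4)*(-2)) / 3 = 4

(4, -5, -2)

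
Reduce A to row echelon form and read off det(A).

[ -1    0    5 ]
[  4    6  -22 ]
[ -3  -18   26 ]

Forward elimination:
R2 <- R2 - (-4)*R1:  [  0   6  -2 ]
R3 <- R3 - (3)*R1:  [   0  -18   11 ]
R3 <- R3 - (-3)*R2:  [ 0  0  5 ]
Upper-triangular form:
[ -1  0   5 ]
[  0  6  -2 ]
[  0  0   5 ]
det(A) = (-1)^0 * (-1) * (6) * (5) = -30  (0 row swaps -> sign +1)

det(A) = -30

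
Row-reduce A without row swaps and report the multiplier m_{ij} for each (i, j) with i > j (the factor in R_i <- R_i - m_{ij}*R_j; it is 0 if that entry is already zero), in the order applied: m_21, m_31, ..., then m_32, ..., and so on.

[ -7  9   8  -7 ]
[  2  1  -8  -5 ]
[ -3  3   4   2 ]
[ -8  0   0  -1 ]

Forward elimination:
R2 <- R2 - (-2/7)*R1:  [     0   25/7  -40/7     -7 ]
R3 <- R3 - (3/7)*R1:  [    0  -6/7   4/7     5 ]
R4 <- R4 - (8/7)*R1:  [     0  -72/7  -64/7      7 ]
R3 <- R3 - (-6/25)*R2:  [     0      0   -4/5  83/25 ]
R4 <- R4 - (-72/25)*R2:  [       0        0   -128/5  -329/25 ]
R4 <- R4 - (32)*R3:  [      0       0       0  -597/5 ]
Multipliers (in order of application): m_{21} = -2/7, m_{31} = 3/7, m_{41} = 8/7, m_{32} = -6/25, m_{42} = -72/25, m_{43} = 32

multipliers: -2/7, 3/7, 8/7, -6/25, -72/25, 32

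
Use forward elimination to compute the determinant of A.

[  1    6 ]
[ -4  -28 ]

det(A) = -4

Forward elimination:
R2 <- R2 - (-4)*R1:  [  0  -4 ]
Upper-triangular form:
[ 1   6 ]
[ 0  -4 ]
det(A) = (-1)^0 * (1) * (-4) = -4  (0 row swaps -> sign +1)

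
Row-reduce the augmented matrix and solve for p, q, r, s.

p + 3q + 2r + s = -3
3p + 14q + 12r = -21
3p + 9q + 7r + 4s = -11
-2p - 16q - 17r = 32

Forward elimination on [A|b]:
R2 <- R2 - (3)*R1:  [   0    5    6   -3  -12 ]
R3 <- R3 - (3)*R1:  [  0   0   1   1  -2 ]
R4 <- R4 - (-2)*R1:  [   0  -10  -13    2   26 ]
R4 <- R4 - (-2)*R2:  [  0   0  -1  -4   2 ]
R4 <- R4 - (-1)*R3:  [  0   0   0  -3   0 ]
Row echelon form:
[ 1  3  2   1  |   -3 ]
[ 0  5  6  -3  |  -12 ]
[ 0  0  1   1  |   -2 ]
[ 0  0  0  -3  |    0 ]
Back-substitution:
s = (0) / -3 = 0
r = (-2 - (1)*(0)) / 1 = -2
q = (-12 - (6)*(-2) - (-3)*(0)) / 5 = 0
p = (-3 - (3)*(0) - (2)*(-2) - (1)*(0)) / 1 = 1

(1, 0, -2, 0)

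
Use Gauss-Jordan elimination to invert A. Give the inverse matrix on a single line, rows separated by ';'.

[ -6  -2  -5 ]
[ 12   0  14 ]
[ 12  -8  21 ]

inverse = [-14/3 -41/12 7/6; 7/2 11/4 -1; 4 3 -1]

Gauss-Jordan on [A | I]:
R1 <- (1/-6)*R1:  [    1   1/3   5/6  |  -1/6     0     0 ]
R2 <- R2 - (12)*R1:  [  0  -4   4  |   2   1   0 ]
R3 <- R3 - (12)*R1:  [   0  -12   11  |    2    0    1 ]
R2 <- (1/-4)*R2:  [    0     1    -1  |  -1/2  -1/4     0 ]
R1 <- R1 - (1/3)*R2:  [    1     0   7/6  |     0  1/12     0 ]
R3 <- R3 - (-12)*R2:  [  0   0  -1  |  -4  -3   1 ]
R3 <- (1/-1)*R3:  [  0   0   1  |   4   3  -1 ]
R1 <- R1 - (7/6)*R3:  [      1       0       0  |   -14/3  -41/12     7/6 ]
R2 <- R2 - (-1)*R3:  [    0     1     0  |   7/2  11/4    -1 ]
Right block of [I | A^{-1}] is the inverse:
[ -14/3  -41/12  7/6 ]
[   7/2    11/4   -1 ]
[     4       3   -1 ]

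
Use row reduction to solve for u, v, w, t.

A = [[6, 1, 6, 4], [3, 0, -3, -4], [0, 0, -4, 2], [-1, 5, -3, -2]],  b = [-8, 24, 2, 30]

(2, 4, -2, -3)

Forward elimination on [A|b]:
R2 <- R2 - (1/2)*R1:  [    0  -1/2    -6    -6    28 ]
R4 <- R4 - (-1/6)*R1:  [    0  31/6    -2  -4/3  86/3 ]
R4 <- R4 - (-31/3)*R2:  [      0       0     -64  -190/3     318 ]
R4 <- R4 - (16)*R3:  [      0       0       0  -286/3     286 ]
Row echelon form:
[ 6     1   6       4  |   -8 ]
[ 0  -1/2  -6      -6  |   28 ]
[ 0     0  -4       2  |    2 ]
[ 0     0   0  -286/3  |  286 ]
Back-substitution:
t = (286) / (-286/3) = -3
w = (2 - (2)*(-3)) / -4 = -2
v = (28 - (-6)*(-2) - (-6)*(-3)) / (-1/2) = 4
u = (-8 - (1)*(4) - (6)*(-2) - (4)*(-3)) / 6 = 2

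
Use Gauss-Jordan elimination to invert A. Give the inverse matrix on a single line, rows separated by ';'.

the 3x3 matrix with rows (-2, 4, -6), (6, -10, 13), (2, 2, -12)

Gauss-Jordan on [A | I]:
R1 <- (1/-2)*R1:  [    1    -2     3  |  -1/2     0     0 ]
R2 <- R2 - (6)*R1:  [  0   2  -5  |   3   1   0 ]
R3 <- R3 - (2)*R1:  [   0    6  -18  |    1    0    1 ]
R2 <- (1/2)*R2:  [    0     1  -5/2  |   3/2   1/2     0 ]
R1 <- R1 - (-2)*R2:  [   1    0   -2  |  5/2    1    0 ]
R3 <- R3 - (6)*R2:  [  0   0  -3  |  -8  -3   1 ]
R3 <- (1/-3)*R3:  [    0     0     1  |   8/3     1  -1/3 ]
R1 <- R1 - (-2)*R3:  [    1     0     0  |  47/6     3  -2/3 ]
R2 <- R2 - (-5/2)*R3:  [    0     1     0  |  49/6     3  -5/6 ]
Right block of [I | A^{-1}] is the inverse:
[ 47/6  3  -2/3 ]
[ 49/6  3  -5/6 ]
[  8/3  1  -1/3 ]

inverse = [47/6 3 -2/3; 49/6 3 -5/6; 8/3 1 -1/3]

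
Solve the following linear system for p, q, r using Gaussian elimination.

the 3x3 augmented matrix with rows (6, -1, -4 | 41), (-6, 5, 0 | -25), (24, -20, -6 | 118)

(5, 1, -3)

Forward elimination on [A|b]:
R2 <- R2 - (-1)*R1:  [  0   4  -4  16 ]
R3 <- R3 - (4)*R1:  [   0  -16   10  -46 ]
R3 <- R3 - (-4)*R2:  [  0   0  -6  18 ]
Row echelon form:
[ 6  -1  -4  |  41 ]
[ 0   4  -4  |  16 ]
[ 0   0  -6  |  18 ]
Back-substitution:
r = (18) / -6 = -3
q = (16 - (-4)*(-3)) / 4 = 1
p = (41 - (-1)*(1) - (-4)*(-3)) / 6 = 5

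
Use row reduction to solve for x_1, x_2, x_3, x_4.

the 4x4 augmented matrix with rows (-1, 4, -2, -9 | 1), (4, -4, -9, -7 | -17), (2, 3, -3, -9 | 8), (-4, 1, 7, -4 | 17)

(4, 1, 4, -1)

Forward elimination on [A|b]:
R2 <- R2 - (-4)*R1:  [   0   12  -17  -43  -13 ]
R3 <- R3 - (-2)*R1:  [   0   11   -7  -27   10 ]
R4 <- R4 - (4)*R1:  [   0  -15   15   32   13 ]
R3 <- R3 - (11/12)*R2:  [      0       0  103/12  149/12  263/12 ]
R4 <- R4 - (-5/4)*R2:  [     0      0  -25/4  -87/4  -13/4 ]
R4 <- R4 - (-75/103)*R3:  [         0          0          0  -1309/103   1309/103 ]
Row echelon form:
[ -1   4      -2         -9  |         1 ]
[  0  12     -17        -43  |       -13 ]
[  0   0  103/12     149/12  |    263/12 ]
[  0   0       0  -1309/103  |  1309/103 ]
Back-substitution:
x_4 = (1309/103) / (-1309/103) = -1
x_3 = (263/12 - (149/12)*(-1)) / (103/12) = 4
x_2 = (-13 - (-17)*(4) - (-43)*(-1)) / 12 = 1
x_1 = (1 - (4)*(1) - (-2)*(4) - (-9)*(-1)) / -1 = 4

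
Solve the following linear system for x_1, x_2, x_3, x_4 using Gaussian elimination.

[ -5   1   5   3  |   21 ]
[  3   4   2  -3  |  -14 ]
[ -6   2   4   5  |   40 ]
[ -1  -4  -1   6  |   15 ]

(-4, 4, -3, 4)

Forward elimination on [A|b]:
R2 <- R2 - (-3/5)*R1:  [    0  23/5     5  -6/5  -7/5 ]
R3 <- R3 - (6/5)*R1:  [    0   4/5    -2   7/5  74/5 ]
R4 <- R4 - (1/5)*R1:  [     0  -21/5     -2   27/5   54/5 ]
R3 <- R3 - (4/23)*R2:  [      0       0  -66/23   37/23  346/23 ]
R4 <- R4 - (-21/23)*R2:  [      0       0   59/23   99/23  219/23 ]
R4 <- R4 - (-59/66)*R3:  [      0       0       0  379/66  758/33 ]
Row echelon form:
[ -5     1       5       3  |      21 ]
[  0  23/5       5    -6/5  |    -7/5 ]
[  0     0  -66/23   37/23  |  346/23 ]
[  0     0       0  379/66  |  758/33 ]
Back-substitution:
x_4 = (758/33) / (379/66) = 4
x_3 = (346/23 - (37/23)*(4)) / (-66/23) = -3
x_2 = (-7/5 - (5)*(-3) - (-6/5)*(4)) / (23/5) = 4
x_1 = (21 - (1)*(4) - (5)*(-3) - (3)*(4)) / -5 = -4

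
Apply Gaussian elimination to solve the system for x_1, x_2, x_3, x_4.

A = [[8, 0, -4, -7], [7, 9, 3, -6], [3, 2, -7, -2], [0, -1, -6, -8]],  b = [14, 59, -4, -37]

(5, 3, 3, 2)

Forward elimination on [A|b]:
R2 <- R2 - (7/8)*R1:  [     0      9   13/2    1/8  187/4 ]
R3 <- R3 - (3/8)*R1:  [     0      2  -11/2    5/8  -37/4 ]
R3 <- R3 - (2/9)*R2:  [       0        0  -125/18    43/72  -707/36 ]
R4 <- R4 - (-1/9)*R2:  [        0         0    -95/18   -575/72  -1145/36 ]
R4 <- R4 - (19/25)*R3:  [       0        0        0  -211/25  -422/25 ]
Row echelon form:
[ 8  0       -4       -7  |       14 ]
[ 0  9     13/2      1/8  |    187/4 ]
[ 0  0  -125/18    43/72  |  -707/36 ]
[ 0  0        0  -211/25  |  -422/25 ]
Back-substitution:
x_4 = (-422/25) / (-211/25) = 2
x_3 = (-707/36 - (43/72)*(2)) / (-125/18) = 3
x_2 = (187/4 - (13/2)*(3) - (1/8)*(2)) / 9 = 3
x_1 = (14 - (-4)*(3) - (-7)*(2)) / 8 = 5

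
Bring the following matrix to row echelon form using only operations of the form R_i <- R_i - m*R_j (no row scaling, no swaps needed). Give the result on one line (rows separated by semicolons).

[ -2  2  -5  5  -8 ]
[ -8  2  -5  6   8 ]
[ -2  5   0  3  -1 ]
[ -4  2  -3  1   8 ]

Forward elimination:
R2 <- R2 - (4)*R1:  [   0   -6   15  -14   40 ]
R3 <- R3 - (1)*R1:  [  0   3   5  -2   7 ]
R4 <- R4 - (2)*R1:  [  0  -2   7  -9  24 ]
R3 <- R3 - (-1/2)*R2:  [    0     0  25/2    -9    27 ]
R4 <- R4 - (1/3)*R2:  [     0      0      2  -13/3   32/3 ]
R4 <- R4 - (4/25)*R3:  [       0        0        0  -217/75   476/75 ]
Row echelon form:
[ -2   2    -5        5      -8 ]
[  0  -6    15      -14      40 ]
[  0   0  25/2       -9      27 ]
[  0   0     0  -217/75  476/75 ]

REF = [-2 2 -5 5 -8; 0 -6 15 -14 40; 0 0 25/2 -9 27; 0 0 0 -217/75 476/75]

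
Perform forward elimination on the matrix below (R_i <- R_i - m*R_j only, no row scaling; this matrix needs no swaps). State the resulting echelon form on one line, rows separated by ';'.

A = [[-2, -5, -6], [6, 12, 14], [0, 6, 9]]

REF = [-2 -5 -6; 0 -3 -4; 0 0 1]

Forward elimination:
R2 <- R2 - (-3)*R1:  [  0  -3  -4 ]
R3 <- R3 - (-2)*R2:  [ 0  0  1 ]
Row echelon form:
[ -2  -5  -6 ]
[  0  -3  -4 ]
[  0   0   1 ]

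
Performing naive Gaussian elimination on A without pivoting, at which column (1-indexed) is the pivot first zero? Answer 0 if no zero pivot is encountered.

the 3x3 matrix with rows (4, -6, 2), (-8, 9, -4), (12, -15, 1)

Naive forward elimination:
R2 <- R2 - (-2)*R1:  [  0  -3   0 ]
R3 <- R3 - (3)*R1:  [  0   3  -5 ]
R3 <- R3 - (-1)*R2:  [  0   0  -5 ]
All pivots nonzero; naive elimination completes without hitting a zero pivot.

first zero-pivot column = 0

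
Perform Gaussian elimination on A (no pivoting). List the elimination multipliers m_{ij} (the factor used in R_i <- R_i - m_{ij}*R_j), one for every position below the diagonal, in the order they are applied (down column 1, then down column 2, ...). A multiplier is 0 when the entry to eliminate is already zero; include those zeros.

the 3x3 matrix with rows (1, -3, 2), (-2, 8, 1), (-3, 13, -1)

Forward elimination:
R2 <- R2 - (-2)*R1:  [ 0  2  5 ]
R3 <- R3 - (-3)*R1:  [ 0  4  5 ]
R3 <- R3 - (2)*R2:  [  0   0  -5 ]
Multipliers (in order of application): m_{21} = -2, m_{31} = -3, m_{32} = 2

multipliers: -2, -3, 2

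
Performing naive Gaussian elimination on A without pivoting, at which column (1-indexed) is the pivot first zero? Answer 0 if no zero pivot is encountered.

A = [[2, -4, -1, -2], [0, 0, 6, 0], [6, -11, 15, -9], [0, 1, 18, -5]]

Naive forward elimination:
R3 <- R3 - (3)*R1:  [  0   1  18  -3 ]
Matrix at this point:
[ 2  -4  -1  -2 ]
[ 0   0   6   0 ]
[ 0   1  18  -3 ]
[ 0   1  18  -5 ]
Pivot entry (2,2) is zero but row 3 has 1 in column 2 -> naive elimination stops; a row interchange (e.g. R2 <-> R3) would be required here.

first zero-pivot column = 2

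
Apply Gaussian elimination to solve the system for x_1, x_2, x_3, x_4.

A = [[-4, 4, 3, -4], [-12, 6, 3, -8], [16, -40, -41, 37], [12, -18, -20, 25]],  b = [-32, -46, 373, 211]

Forward elimination on [A|b]:
R2 <- R2 - (3)*R1:  [  0  -6  -6   4  50 ]
R3 <- R3 - (-4)*R1:  [   0  -24  -29   21  245 ]
R4 <- R4 - (-3)*R1:  [   0   -6  -11   13  115 ]
R3 <- R3 - (4)*R2:  [  0   0  -5   5  45 ]
R4 <- R4 - (1)*R2:  [  0   0  -5   9  65 ]
R4 <- R4 - (1)*R3:  [  0   0   0   4  20 ]
Row echelon form:
[ -4   4   3  -4  |  -32 ]
[  0  -6  -6   4  |   50 ]
[  0   0  -5   5  |   45 ]
[  0   0   0   4  |   20 ]
Back-substitution:
x_4 = (20) / 4 = 5
x_3 = (45 - (5)*(5)) / -5 = -4
x_2 = (50 - (-6)*(-4) - (4)*(5)) / -6 = -1
x_1 = (-32 - (4)*(-1) - (3)*(-4) - (-4)*(5)) / -4 = -1

(-1, -1, -4, 5)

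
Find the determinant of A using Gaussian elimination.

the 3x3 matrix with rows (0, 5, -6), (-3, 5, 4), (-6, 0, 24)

Forward elimination:
R1 <-> R2   (pivot in column 1 was zero)
[ -3  5   4 ]
[  0  5  -6 ]
[ -6  0  24 ]
R3 <- R3 - (2)*R1:  [   0  -10   16 ]
R3 <- R3 - (-2)*R2:  [ 0  0  4 ]
Upper-triangular form:
[ -3  5   4 ]
[  0  5  -6 ]
[  0  0   4 ]
det(A) = (-1)^1 * (-3) * (5) * (4) = 60  (1 row swap -> sign -1)

det(A) = 60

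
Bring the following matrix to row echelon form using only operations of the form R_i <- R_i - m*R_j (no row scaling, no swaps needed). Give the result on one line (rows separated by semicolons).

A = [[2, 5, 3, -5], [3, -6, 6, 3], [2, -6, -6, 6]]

Forward elimination:
R2 <- R2 - (3/2)*R1:  [     0  -27/2    3/2   21/2 ]
R3 <- R3 - (1)*R1:  [   0  -11   -9   11 ]
R3 <- R3 - (22/27)*R2:  [     0      0  -92/9   22/9 ]
Row echelon form:
[ 2      5      3    -5 ]
[ 0  -27/2    3/2  21/2 ]
[ 0      0  -92/9  22/9 ]

REF = [2 5 3 -5; 0 -27/2 3/2 21/2; 0 0 -92/9 22/9]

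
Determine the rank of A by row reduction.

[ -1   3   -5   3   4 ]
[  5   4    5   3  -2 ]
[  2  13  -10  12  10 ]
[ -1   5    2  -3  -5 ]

Row reduction:
R2 <- R2 - (-5)*R1:  [   0   19  -20   18   18 ]
R3 <- R3 - (-2)*R1:  [   0   19  -20   18   18 ]
R4 <- R4 - (1)*R1:  [  0   2   7  -6  -9 ]
R3 <- R3 - (1)*R2:  [ 0  0  0  0  0 ]
R4 <- R4 - (2/19)*R2:  [       0        0   173/19  -150/19  -207/19 ]
R3 <-> R4   (pivot in column 3 was zero)
[ -1   3      -5        3        4 ]
[  0  19     -20       18       18 ]
[  0   0  173/19  -150/19  -207/19 ]
[  0   0       0        0        0 ]
Row echelon form:
[ -1   3      -5        3        4 ]
[  0  19     -20       18       18 ]
[  0   0  173/19  -150/19  -207/19 ]
[  0   0       0        0        0 ]
Nonzero rows / pivot columns: 3

rank(A) = 3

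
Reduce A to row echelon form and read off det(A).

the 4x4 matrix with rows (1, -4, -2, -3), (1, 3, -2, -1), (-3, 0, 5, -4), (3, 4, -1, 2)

det(A) = 290

Forward elimination:
R2 <- R2 - (1)*R1:  [ 0  7  0  2 ]
R3 <- R3 - (-3)*R1:  [   0  -12   -1  -13 ]
R4 <- R4 - (3)*R1:  [  0  16   5  11 ]
R3 <- R3 - (-12/7)*R2:  [     0      0     -1  -67/7 ]
R4 <- R4 - (16/7)*R2:  [    0     0     5  45/7 ]
R4 <- R4 - (-5)*R3:  [      0       0       0  -290/7 ]
Upper-triangular form:
[ 1  -4  -2      -3 ]
[ 0   7   0       2 ]
[ 0   0  -1   -67/7 ]
[ 0   0   0  -290/7 ]
det(A) = (-1)^0 * (1) * (7) * (-1) * (-290/7) = 290  (0 row swaps -> sign +1)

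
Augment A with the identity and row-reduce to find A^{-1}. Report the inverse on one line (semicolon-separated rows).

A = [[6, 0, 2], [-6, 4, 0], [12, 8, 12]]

inverse = [1/2 1/6 -1/12; 3/4 1/2 -1/8; -1 -1/2 1/4]

Gauss-Jordan on [A | I]:
R1 <- (1/6)*R1:  [   1    0  1/3  |  1/6    0    0 ]
R2 <- R2 - (-6)*R1:  [ 0  4  2  |  1  1  0 ]
R3 <- R3 - (12)*R1:  [  0   8   8  |  -2   0   1 ]
R2 <- (1/4)*R2:  [   0    1  1/2  |  1/4  1/4    0 ]
R3 <- R3 - (8)*R2:  [  0   0   4  |  -4  -2   1 ]
R3 <- (1/4)*R3:  [    0     0     1  |    -1  -1/2   1/4 ]
R1 <- R1 - (1/3)*R3:  [     1      0      0  |    1/2    1/6  -1/12 ]
R2 <- R2 - (1/2)*R3:  [    0     1     0  |   3/4   1/2  -1/8 ]
Right block of [I | A^{-1}] is the inverse:
[ 1/2   1/6  -1/12 ]
[ 3/4   1/2   -1/8 ]
[  -1  -1/2    1/4 ]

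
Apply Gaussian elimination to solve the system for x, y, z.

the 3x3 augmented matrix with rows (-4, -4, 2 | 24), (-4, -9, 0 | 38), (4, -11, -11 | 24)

(-5, -2, -2)

Forward elimination on [A|b]:
R2 <- R2 - (1)*R1:  [  0  -5  -2  14 ]
R3 <- R3 - (-1)*R1:  [   0  -15   -9   48 ]
R3 <- R3 - (3)*R2:  [  0   0  -3   6 ]
Row echelon form:
[ -4  -4   2  |  24 ]
[  0  -5  -2  |  14 ]
[  0   0  -3  |   6 ]
Back-substitution:
z = (6) / -3 = -2
y = (14 - (-2)*(-2)) / -5 = -2
x = (24 - (-4)*(-2) - (2)*(-2)) / -4 = -5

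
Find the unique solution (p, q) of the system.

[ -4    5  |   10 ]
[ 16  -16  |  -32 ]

(0, 2)

Forward elimination on [A|b]:
R2 <- R2 - (-4)*R1:  [ 0  4  8 ]
Row echelon form:
[ -4  5  |  10 ]
[  0  4  |   8 ]
Back-substitution:
q = (8) / 4 = 2
p = (10 - (5)*(2)) / -4 = 0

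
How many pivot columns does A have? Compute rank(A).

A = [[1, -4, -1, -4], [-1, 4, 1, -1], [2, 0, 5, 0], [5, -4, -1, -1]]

rank(A) = 4

Row reduction:
R2 <- R2 - (-1)*R1:  [  0   0   0  -5 ]
R3 <- R3 - (2)*R1:  [ 0  8  7  8 ]
R4 <- R4 - (5)*R1:  [  0  16   4  19 ]
R2 <-> R3   (pivot in column 2 was zero)
[ 1  -4  -1  -4 ]
[ 0   8   7   8 ]
[ 0   0   0  -5 ]
[ 0  16   4  19 ]
R4 <- R4 - (2)*R2:  [   0    0  -10    3 ]
R3 <-> R4   (pivot in column 3 was zero)
[ 1  -4   -1  -4 ]
[ 0   8    7   8 ]
[ 0   0  -10   3 ]
[ 0   0    0  -5 ]
Row echelon form:
[ 1  -4   -1  -4 ]
[ 0   8    7   8 ]
[ 0   0  -10   3 ]
[ 0   0    0  -5 ]
Nonzero rows / pivot columns: 4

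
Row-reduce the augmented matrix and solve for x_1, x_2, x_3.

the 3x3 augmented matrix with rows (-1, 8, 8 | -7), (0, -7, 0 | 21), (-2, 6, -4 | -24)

(-1, -3, 2)

Forward elimination on [A|b]:
R3 <- R3 - (2)*R1:  [   0  -10  -20  -10 ]
R3 <- R3 - (10/7)*R2:  [   0    0  -20  -40 ]
Row echelon form:
[ -1   8    8  |   -7 ]
[  0  -7    0  |   21 ]
[  0   0  -20  |  -40 ]
Back-substitution:
x_3 = (-40) / -20 = 2
x_2 = (21) / -7 = -3
x_1 = (-7 - (8)*(-3) - (8)*(2)) / -1 = -1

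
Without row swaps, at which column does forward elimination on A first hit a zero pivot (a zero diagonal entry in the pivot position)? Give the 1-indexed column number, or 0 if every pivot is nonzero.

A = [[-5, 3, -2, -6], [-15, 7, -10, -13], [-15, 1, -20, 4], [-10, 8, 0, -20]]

Naive forward elimination:
R2 <- R2 - (3)*R1:  [  0  -2  -4   5 ]
R3 <- R3 - (3)*R1:  [   0   -8  -14   22 ]
R4 <- R4 - (2)*R1:  [  0   2   4  -8 ]
R3 <- R3 - (4)*R2:  [ 0  0  2  2 ]
R4 <- R4 - (-1)*R2:  [  0   0   0  -3 ]
All pivots nonzero; naive elimination completes without hitting a zero pivot.

first zero-pivot column = 0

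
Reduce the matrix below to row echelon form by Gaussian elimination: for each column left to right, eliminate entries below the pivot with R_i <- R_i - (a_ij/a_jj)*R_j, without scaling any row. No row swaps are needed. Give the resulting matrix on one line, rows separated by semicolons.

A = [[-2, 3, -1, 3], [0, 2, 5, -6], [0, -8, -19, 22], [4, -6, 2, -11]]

Forward elimination:
R4 <- R4 - (-2)*R1:  [  0   0   0  -5 ]
R3 <- R3 - (-4)*R2:  [  0   0   1  -2 ]
Row echelon form:
[ -2  3  -1   3 ]
[  0  2   5  -6 ]
[  0  0   1  -2 ]
[  0  0   0  -5 ]

REF = [-2 3 -1 3; 0 2 5 -6; 0 0 1 -2; 0 0 0 -5]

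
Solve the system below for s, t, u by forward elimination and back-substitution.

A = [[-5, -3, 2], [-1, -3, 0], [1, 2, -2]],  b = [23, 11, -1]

(-5, -2, -4)

Forward elimination on [A|b]:
R2 <- R2 - (1/5)*R1:  [     0  -12/5   -2/5   32/5 ]
R3 <- R3 - (-1/5)*R1:  [    0   7/5  -8/5  18/5 ]
R3 <- R3 - (-7/12)*R2:  [     0      0  -11/6   22/3 ]
Row echelon form:
[ -5     -3      2  |    23 ]
[  0  -12/5   -2/5  |  32/5 ]
[  0      0  -11/6  |  22/3 ]
Back-substitution:
u = (22/3) / (-11/6) = -4
t = (32/5 - (-2/5)*(-4)) / (-12/5) = -2
s = (23 - (-3)*(-2) - (2)*(-4)) / -5 = -5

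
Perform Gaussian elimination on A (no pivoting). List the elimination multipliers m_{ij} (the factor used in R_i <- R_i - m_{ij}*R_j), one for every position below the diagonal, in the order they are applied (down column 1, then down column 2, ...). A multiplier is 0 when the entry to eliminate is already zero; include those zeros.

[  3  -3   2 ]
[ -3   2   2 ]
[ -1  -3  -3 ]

multipliers: -1, -1/3, 4

Forward elimination:
R2 <- R2 - (-1)*R1:  [  0  -1   4 ]
R3 <- R3 - (-1/3)*R1:  [    0    -4  -7/3 ]
R3 <- R3 - (4)*R2:  [     0      0  -55/3 ]
Multipliers (in order of application): m_{21} = -1, m_{31} = -1/3, m_{32} = 4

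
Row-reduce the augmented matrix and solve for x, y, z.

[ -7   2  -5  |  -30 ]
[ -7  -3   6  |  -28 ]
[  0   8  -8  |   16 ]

(4, 4, 2)

Forward elimination on [A|b]:
R2 <- R2 - (1)*R1:  [  0  -5  11   2 ]
R3 <- R3 - (-8/5)*R2:  [    0     0  48/5  96/5 ]
Row echelon form:
[ -7   2    -5  |   -30 ]
[  0  -5    11  |     2 ]
[  0   0  48/5  |  96/5 ]
Back-substitution:
z = (96/5) / (48/5) = 2
y = (2 - (11)*(2)) / -5 = 4
x = (-30 - (2)*(4) - (-5)*(2)) / -7 = 4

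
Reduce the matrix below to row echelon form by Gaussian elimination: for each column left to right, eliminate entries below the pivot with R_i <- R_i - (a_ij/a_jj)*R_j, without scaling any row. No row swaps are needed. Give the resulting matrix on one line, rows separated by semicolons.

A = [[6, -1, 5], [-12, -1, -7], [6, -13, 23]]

Forward elimination:
R2 <- R2 - (-2)*R1:  [  0  -3   3 ]
R3 <- R3 - (1)*R1:  [   0  -12   18 ]
R3 <- R3 - (4)*R2:  [ 0  0  6 ]
Row echelon form:
[ 6  -1  5 ]
[ 0  -3  3 ]
[ 0   0  6 ]

REF = [6 -1 5; 0 -3 3; 0 0 6]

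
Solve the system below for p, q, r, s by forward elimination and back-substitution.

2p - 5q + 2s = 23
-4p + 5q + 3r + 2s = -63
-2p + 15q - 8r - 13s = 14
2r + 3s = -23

(4, -5, -4, -5)

Forward elimination on [A|b]:
R2 <- R2 - (-2)*R1:  [   0   -5    3    6  -17 ]
R3 <- R3 - (-1)*R1:  [   0   10   -8  -11   37 ]
R3 <- R3 - (-2)*R2:  [  0   0  -2   1   3 ]
R4 <- R4 - (-1)*R3:  [   0    0    0    4  -20 ]
Row echelon form:
[ 2  -5   0  2  |   23 ]
[ 0  -5   3  6  |  -17 ]
[ 0   0  -2  1  |    3 ]
[ 0   0   0  4  |  -20 ]
Back-substitution:
s = (-20) / 4 = -5
r = (3 - (1)*(-5)) / -2 = -4
q = (-17 - (3)*(-4) - (6)*(-5)) / -5 = -5
p = (23 - (-5)*(-5) - (2)*(-5)) / 2 = 4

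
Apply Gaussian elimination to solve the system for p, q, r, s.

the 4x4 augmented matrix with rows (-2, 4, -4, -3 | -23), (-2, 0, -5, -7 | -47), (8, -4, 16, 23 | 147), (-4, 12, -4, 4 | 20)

Forward elimination on [A|b]:
R2 <- R2 - (1)*R1:  [   0   -4   -1   -4  -24 ]
R3 <- R3 - (-4)*R1:  [  0  12   0  11  55 ]
R4 <- R4 - (2)*R1:  [  0   4   4  10  66 ]
R3 <- R3 - (-3)*R2:  [   0    0   -3   -1  -17 ]
R4 <- R4 - (-1)*R2:  [  0   0   3   6  42 ]
R4 <- R4 - (-1)*R3:  [  0   0   0   5  25 ]
Row echelon form:
[ -2   4  -4  -3  |  -23 ]
[  0  -4  -1  -4  |  -24 ]
[  0   0  -3  -1  |  -17 ]
[  0   0   0   5  |   25 ]
Back-substitution:
s = (25) / 5 = 5
r = (-17 - (-1)*(5)) / -3 = 4
q = (-24 - (-1)*(4) - (-4)*(5)) / -4 = 0
p = (-23 - (4)*(0) - (-4)*(4) - (-3)*(5)) / -2 = -4

(-4, 0, 4, 5)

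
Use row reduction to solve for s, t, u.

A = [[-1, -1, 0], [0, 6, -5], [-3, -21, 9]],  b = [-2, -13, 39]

Forward elimination on [A|b]:
R3 <- R3 - (3)*R1:  [   0  -18    9   45 ]
R3 <- R3 - (-3)*R2:  [  0   0  -6   6 ]
Row echelon form:
[ -1  -1   0  |   -2 ]
[  0   6  -5  |  -13 ]
[  0   0  -6  |    6 ]
Back-substitution:
u = (6) / -6 = -1
t = (-13 - (-5)*(-1)) / 6 = -3
s = (-2 - (-1)*(-3)) / -1 = 5

(5, -3, -1)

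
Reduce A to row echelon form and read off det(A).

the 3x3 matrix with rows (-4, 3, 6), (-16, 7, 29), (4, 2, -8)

Forward elimination:
R2 <- R2 - (4)*R1:  [  0  -5   5 ]
R3 <- R3 - (-1)*R1:  [  0   5  -2 ]
R3 <- R3 - (-1)*R2:  [ 0  0  3 ]
Upper-triangular form:
[ -4   3  6 ]
[  0  -5  5 ]
[  0   0  3 ]
det(A) = (-1)^0 * (-4) * (-5) * (3) = 60  (0 row swaps -> sign +1)

det(A) = 60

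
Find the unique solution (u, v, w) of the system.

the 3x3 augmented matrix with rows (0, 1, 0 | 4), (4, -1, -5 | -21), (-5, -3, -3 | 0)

(-3, 4, 1)

Forward elimination on [A|b]:
R1 <-> R2   (pivot in column 1 was zero)
[  4  -1  -5  -21 ]
[  0   1   0    4 ]
[ -5  -3  -3    0 ]
R3 <- R3 - (-5/4)*R1:  [      0   -17/4   -37/4  -105/4 ]
R3 <- R3 - (-17/4)*R2:  [     0      0  -37/4  -37/4 ]
Row echelon form:
[ 4  -1     -5  |    -21 ]
[ 0   1      0  |      4 ]
[ 0   0  -37/4  |  -37/4 ]
Back-substitution:
w = (-37/4) / (-37/4) = 1
v = (4) / 1 = 4
u = (-21 - (-1)*(4) - (-5)*(1)) / 4 = -3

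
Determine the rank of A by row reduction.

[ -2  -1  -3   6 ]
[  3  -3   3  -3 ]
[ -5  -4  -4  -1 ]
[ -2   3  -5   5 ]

Row reduction:
R2 <- R2 - (-3/2)*R1:  [    0  -9/2  -3/2     6 ]
R3 <- R3 - (5/2)*R1:  [    0  -3/2   7/2   -16 ]
R4 <- R4 - (1)*R1:  [  0   4  -2  -1 ]
R3 <- R3 - (1/3)*R2:  [   0    0    4  -18 ]
R4 <- R4 - (-8/9)*R2:  [     0      0  -10/3   13/3 ]
R4 <- R4 - (-5/6)*R3:  [     0      0      0  -32/3 ]
Row echelon form:
[ -2    -1    -3      6 ]
[  0  -9/2  -3/2      6 ]
[  0     0     4    -18 ]
[  0     0     0  -32/3 ]
Nonzero rows / pivot columns: 4

rank(A) = 4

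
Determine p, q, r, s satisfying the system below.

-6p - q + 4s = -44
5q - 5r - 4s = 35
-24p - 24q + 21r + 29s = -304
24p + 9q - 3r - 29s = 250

(4, 0, -3, -5)

Forward elimination on [A|b]:
R3 <- R3 - (4)*R1:  [    0   -20    21    13  -128 ]
R4 <- R4 - (-4)*R1:  [   0    5   -3  -13   74 ]
R3 <- R3 - (-4)*R2:  [  0   0   1  -3  12 ]
R4 <- R4 - (1)*R2:  [  0   0   2  -9  39 ]
R4 <- R4 - (2)*R3:  [  0   0   0  -3  15 ]
Row echelon form:
[ -6  -1   0   4  |  -44 ]
[  0   5  -5  -4  |   35 ]
[  0   0   1  -3  |   12 ]
[  0   0   0  -3  |   15 ]
Back-substitution:
s = (15) / -3 = -5
r = (12 - (-3)*(-5)) / 1 = -3
q = (35 - (-5)*(-3) - (-4)*(-5)) / 5 = 0
p = (-44 - (-1)*(0) - (4)*(-5)) / -6 = 4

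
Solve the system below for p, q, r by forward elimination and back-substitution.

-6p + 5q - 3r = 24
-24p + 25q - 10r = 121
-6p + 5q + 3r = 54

(-4, 3, 5)

Forward elimination on [A|b]:
R2 <- R2 - (4)*R1:  [  0   5   2  25 ]
R3 <- R3 - (1)*R1:  [  0   0   6  30 ]
Row echelon form:
[ -6  5  -3  |  24 ]
[  0  5   2  |  25 ]
[  0  0   6  |  30 ]
Back-substitution:
r = (30) / 6 = 5
q = (25 - (2)*(5)) / 5 = 3
p = (24 - (5)*(3) - (-3)*(5)) / -6 = -4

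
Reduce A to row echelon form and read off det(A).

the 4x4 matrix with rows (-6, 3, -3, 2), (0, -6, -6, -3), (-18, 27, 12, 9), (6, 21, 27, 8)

det(A) = -216

Forward elimination:
R3 <- R3 - (3)*R1:  [  0  18  21   3 ]
R4 <- R4 - (-1)*R1:  [  0  24  24  10 ]
R3 <- R3 - (-3)*R2:  [  0   0   3  -6 ]
R4 <- R4 - (-4)*R2:  [  0   0   0  -2 ]
Upper-triangular form:
[ -6   3  -3   2 ]
[  0  -6  -6  -3 ]
[  0   0   3  -6 ]
[  0   0   0  -2 ]
det(A) = (-1)^0 * (-6) * (-6) * (3) * (-2) = -216  (0 row swaps -> sign +1)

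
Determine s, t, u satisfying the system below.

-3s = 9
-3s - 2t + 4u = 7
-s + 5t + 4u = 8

(-3, 1, 0)

Forward elimination on [A|b]:
R2 <- R2 - (1)*R1:  [  0  -2   4  -2 ]
R3 <- R3 - (1/3)*R1:  [ 0  5  4  5 ]
R3 <- R3 - (-5/2)*R2:  [  0   0  14   0 ]
Row echelon form:
[ -3   0   0  |   9 ]
[  0  -2   4  |  -2 ]
[  0   0  14  |   0 ]
Back-substitution:
u = (0) / 14 = 0
t = (-2 - (4)*(0)) / -2 = 1
s = (9) / -3 = -3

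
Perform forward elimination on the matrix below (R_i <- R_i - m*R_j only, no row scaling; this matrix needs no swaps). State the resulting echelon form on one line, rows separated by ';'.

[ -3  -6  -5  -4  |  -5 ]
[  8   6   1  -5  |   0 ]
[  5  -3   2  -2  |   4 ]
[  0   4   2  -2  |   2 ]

REF = [-3 -6 -5 -4 -5; 0 -10 -37/3 -47/3 -40/3; 0 0 97/10 117/10 13; 0 0 0 -1376/291 58/97]

Forward elimination:
R2 <- R2 - (-8/3)*R1:  [     0    -10  -37/3  -47/3  -40/3 ]
R3 <- R3 - (-5/3)*R1:  [     0    -13  -19/3  -26/3  -13/3 ]
R3 <- R3 - (13/10)*R2:  [      0       0   97/10  117/10      13 ]
R4 <- R4 - (-2/5)*R2:  [       0        0   -44/15  -124/15    -10/3 ]
R4 <- R4 - (-88/291)*R3:  [         0          0          0  -1376/291      58/97 ]
Row echelon form:
[ -3   -6     -5         -4  |     -5 ]
[  0  -10  -37/3      -47/3  |  -40/3 ]
[  0    0  97/10     117/10  |     13 ]
[  0    0      0  -1376/291  |  58/97 ]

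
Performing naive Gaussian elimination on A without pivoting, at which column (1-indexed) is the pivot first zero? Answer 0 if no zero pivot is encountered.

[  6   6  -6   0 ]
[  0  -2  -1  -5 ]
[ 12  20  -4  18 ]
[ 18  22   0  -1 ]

first zero-pivot column = 0

Naive forward elimination:
R3 <- R3 - (2)*R1:  [  0   8   8  18 ]
R4 <- R4 - (3)*R1:  [  0   4  18  -1 ]
R3 <- R3 - (-4)*R2:  [  0   0   4  -2 ]
R4 <- R4 - (-2)*R2:  [   0    0   16  -11 ]
R4 <- R4 - (4)*R3:  [  0   0   0  -3 ]
All pivots nonzero; naive elimination completes without hitting a zero pivot.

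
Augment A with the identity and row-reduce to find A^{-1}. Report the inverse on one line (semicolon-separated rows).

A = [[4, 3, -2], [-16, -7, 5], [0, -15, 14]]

Gauss-Jordan on [A | I]:
R1 <- (1/4)*R1:  [    1   3/4  -1/2  |   1/4     0     0 ]
R2 <- R2 - (-16)*R1:  [  0   5  -3  |   4   1   0 ]
R2 <- (1/5)*R2:  [    0     1  -3/5  |   4/5   1/5     0 ]
R1 <- R1 - (3/4)*R2:  [     1      0  -1/20  |  -7/20  -3/20      0 ]
R3 <- R3 - (-15)*R2:  [  0   0   5  |  12   3   1 ]
R3 <- (1/5)*R3:  [    0     0     1  |  12/5   3/5   1/5 ]
R1 <- R1 - (-1/20)*R3:  [       1        0        0  |  -23/100    -3/25    1/100 ]
R2 <- R2 - (-3/5)*R3:  [     0      1      0  |  56/25  14/25   3/25 ]
Right block of [I | A^{-1}] is the inverse:
[ -23/100  -3/25  1/100 ]
[   56/25  14/25   3/25 ]
[    12/5    3/5    1/5 ]

inverse = [-23/100 -3/25 1/100; 56/25 14/25 3/25; 12/5 3/5 1/5]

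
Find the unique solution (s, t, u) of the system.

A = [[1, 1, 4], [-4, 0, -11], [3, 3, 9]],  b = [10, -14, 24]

(-2, 4, 2)

Forward elimination on [A|b]:
R2 <- R2 - (-4)*R1:  [  0   4   5  26 ]
R3 <- R3 - (3)*R1:  [  0   0  -3  -6 ]
Row echelon form:
[ 1  1   4  |  10 ]
[ 0  4   5  |  26 ]
[ 0  0  -3  |  -6 ]
Back-substitution:
u = (-6) / -3 = 2
t = (26 - (5)*(2)) / 4 = 4
s = (10 - (1)*(4) - (4)*(2)) / 1 = -2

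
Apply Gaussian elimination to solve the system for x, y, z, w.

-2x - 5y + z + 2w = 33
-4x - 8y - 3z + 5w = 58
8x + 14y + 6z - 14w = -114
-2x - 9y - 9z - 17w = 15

(-2, -5, 0, 2)

Forward elimination on [A|b]:
R2 <- R2 - (2)*R1:  [  0   2  -5   1  -8 ]
R3 <- R3 - (-4)*R1:  [  0  -6  10  -6  18 ]
R4 <- R4 - (1)*R1:  [   0   -4  -10  -19  -18 ]
R3 <- R3 - (-3)*R2:  [  0   0  -5  -3  -6 ]
R4 <- R4 - (-2)*R2:  [   0    0  -20  -17  -34 ]
R4 <- R4 - (4)*R3:  [   0    0    0   -5  -10 ]
Row echelon form:
[ -2  -5   1   2  |   33 ]
[  0   2  -5   1  |   -8 ]
[  0   0  -5  -3  |   -6 ]
[  0   0   0  -5  |  -10 ]
Back-substitution:
w = (-10) / -5 = 2
z = (-6 - (-3)*(2)) / -5 = 0
y = (-8 - (-5)*(0) - (1)*(2)) / 2 = -5
x = (33 - (-5)*(-5) - (1)*(0) - (2)*(2)) / -2 = -2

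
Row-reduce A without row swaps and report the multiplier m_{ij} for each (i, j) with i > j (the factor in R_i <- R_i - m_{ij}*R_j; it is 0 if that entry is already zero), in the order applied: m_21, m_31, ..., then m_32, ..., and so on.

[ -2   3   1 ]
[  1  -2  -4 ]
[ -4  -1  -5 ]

Forward elimination:
R2 <- R2 - (-1/2)*R1:  [    0  -1/2  -7/2 ]
R3 <- R3 - (2)*R1:  [  0  -7  -7 ]
R3 <- R3 - (14)*R2:  [  0   0  42 ]
Multipliers (in order of application): m_{21} = -1/2, m_{31} = 2, m_{32} = 14

multipliers: -1/2, 2, 14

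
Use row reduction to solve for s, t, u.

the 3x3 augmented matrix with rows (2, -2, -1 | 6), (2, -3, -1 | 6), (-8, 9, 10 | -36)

Forward elimination on [A|b]:
R2 <- R2 - (1)*R1:  [  0  -1   0   0 ]
R3 <- R3 - (-4)*R1:  [   0    1    6  -12 ]
R3 <- R3 - (-1)*R2:  [   0    0    6  -12 ]
Row echelon form:
[ 2  -2  -1  |    6 ]
[ 0  -1   0  |    0 ]
[ 0   0   6  |  -12 ]
Back-substitution:
u = (-12) / 6 = -2
t = (0) / -1 = 0
s = (6 - (-2)*(0) - (-1)*(-2)) / 2 = 2

(2, 0, -2)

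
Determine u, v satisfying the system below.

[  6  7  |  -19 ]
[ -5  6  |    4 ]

(-2, -1)

Forward elimination on [A|b]:
R2 <- R2 - (-5/6)*R1:  [     0   71/6  -71/6 ]
Row echelon form:
[ 6     7  |    -19 ]
[ 0  71/6  |  -71/6 ]
Back-substitution:
v = (-71/6) / (71/6) = -1
u = (-19 - (7)*(-1)) / 6 = -2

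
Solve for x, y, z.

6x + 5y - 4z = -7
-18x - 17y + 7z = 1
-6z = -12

Forward elimination on [A|b]:
R2 <- R2 - (-3)*R1:  [   0   -2   -5  -20 ]
Row echelon form:
[ 6   5  -4  |   -7 ]
[ 0  -2  -5  |  -20 ]
[ 0   0  -6  |  -12 ]
Back-substitution:
z = (-12) / -6 = 2
y = (-20 - (-5)*(2)) / -2 = 5
x = (-7 - (5)*(5) - (-4)*(2)) / 6 = -4

(-4, 5, 2)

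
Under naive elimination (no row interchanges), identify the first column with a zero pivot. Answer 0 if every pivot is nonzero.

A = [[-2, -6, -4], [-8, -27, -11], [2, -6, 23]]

Naive forward elimination:
R2 <- R2 - (4)*R1:  [  0  -3   5 ]
R3 <- R3 - (-1)*R1:  [   0  -12   19 ]
R3 <- R3 - (4)*R2:  [  0   0  -1 ]
All pivots nonzero; naive elimination completes without hitting a zero pivot.

first zero-pivot column = 0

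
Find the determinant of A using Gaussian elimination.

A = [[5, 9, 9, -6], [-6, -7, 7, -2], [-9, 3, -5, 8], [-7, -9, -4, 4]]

Forward elimination:
R2 <- R2 - (-6/5)*R1:  [     0   19/5   89/5  -46/5 ]
R3 <- R3 - (-9/5)*R1:  [     0   96/5   56/5  -14/5 ]
R4 <- R4 - (-7/5)*R1:  [     0   18/5   43/5  -22/5 ]
R3 <- R3 - (96/19)*R2:  [        0         0  -1496/19    830/19 ]
R4 <- R4 - (18/19)*R2:  [       0        0  -157/19    82/19 ]
R4 <- R4 - (157/1496)*R3:  [        0         0         0  -201/748 ]
Upper-triangular form:
[ 5     9         9        -6 ]
[ 0  19/5      89/5     -46/5 ]
[ 0     0  -1496/19    830/19 ]
[ 0     0         0  -201/748 ]
det(A) = (-1)^0 * (5) * (19/5) * (-1496/19) * (-201/748) = 402  (0 row swaps -> sign +1)

det(A) = 402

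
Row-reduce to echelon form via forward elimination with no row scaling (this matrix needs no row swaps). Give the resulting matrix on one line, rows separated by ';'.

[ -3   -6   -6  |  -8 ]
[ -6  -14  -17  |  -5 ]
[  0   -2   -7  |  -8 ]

Forward elimination:
R2 <- R2 - (2)*R1:  [  0  -2  -5  11 ]
R3 <- R3 - (1)*R2:  [   0    0   -2  -19 ]
Row echelon form:
[ -3  -6  -6  |   -8 ]
[  0  -2  -5  |   11 ]
[  0   0  -2  |  -19 ]

REF = [-3 -6 -6 -8; 0 -2 -5 11; 0 0 -2 -19]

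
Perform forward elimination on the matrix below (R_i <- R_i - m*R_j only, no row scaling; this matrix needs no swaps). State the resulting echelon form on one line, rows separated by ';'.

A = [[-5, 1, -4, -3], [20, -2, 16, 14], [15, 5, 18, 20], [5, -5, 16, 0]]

REF = [-5 1 -4 -3; 0 2 0 2; 0 0 6 3; 0 0 0 -5]

Forward elimination:
R2 <- R2 - (-4)*R1:  [ 0  2  0  2 ]
R3 <- R3 - (-3)*R1:  [  0   8   6  11 ]
R4 <- R4 - (-1)*R1:  [  0  -4  12  -3 ]
R3 <- R3 - (4)*R2:  [ 0  0  6  3 ]
R4 <- R4 - (-2)*R2:  [  0   0  12   1 ]
R4 <- R4 - (2)*R3:  [  0   0   0  -5 ]
Row echelon form:
[ -5  1  -4  -3 ]
[  0  2   0   2 ]
[  0  0   6   3 ]
[  0  0   0  -5 ]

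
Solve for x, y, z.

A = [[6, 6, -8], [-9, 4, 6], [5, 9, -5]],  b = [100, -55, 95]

Forward elimination on [A|b]:
R2 <- R2 - (-3/2)*R1:  [  0  13  -6  95 ]
R3 <- R3 - (5/6)*R1:  [    0     4   5/3  35/3 ]
R3 <- R3 - (4/13)*R2:  [       0        0   137/39  -685/39 ]
Row echelon form:
[ 6   6      -8  |      100 ]
[ 0  13      -6  |       95 ]
[ 0   0  137/39  |  -685/39 ]
Back-substitution:
z = (-685/39) / (137/39) = -5
y = (95 - (-6)*(-5)) / 13 = 5
x = (100 - (6)*(5) - (-8)*(-5)) / 6 = 5

(5, 5, -5)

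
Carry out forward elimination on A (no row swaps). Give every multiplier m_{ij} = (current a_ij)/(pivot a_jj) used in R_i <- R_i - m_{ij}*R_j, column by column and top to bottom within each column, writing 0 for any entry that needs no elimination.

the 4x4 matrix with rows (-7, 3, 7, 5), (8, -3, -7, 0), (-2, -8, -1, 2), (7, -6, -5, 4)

multipliers: -8/7, 2/7, -1, -62/3, -7, 27/53

Forward elimination:
R2 <- R2 - (-8/7)*R1:  [    0   3/7     1  40/7 ]
R3 <- R3 - (2/7)*R1:  [     0  -62/7     -3    4/7 ]
R4 <- R4 - (-1)*R1:  [  0  -3   2   9 ]
R3 <- R3 - (-62/3)*R2:  [     0      0   53/3  356/3 ]
R4 <- R4 - (-7)*R2:  [  0   0   9  49 ]
R4 <- R4 - (27/53)*R3:  [       0        0        0  -607/53 ]
Multipliers (in order of application): m_{21} = -8/7, m_{31} = 2/7, m_{41} = -1, m_{32} = -62/3, m_{42} = -7, m_{43} = 27/53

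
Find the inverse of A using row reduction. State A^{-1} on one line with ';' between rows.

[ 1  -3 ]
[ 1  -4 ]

inverse = [4 -3; 1 -1]

Gauss-Jordan on [A | I]:
R2 <- R2 - (1)*R1:  [  0  -1  |  -1   1 ]
R2 <- (1/-1)*R2:  [  0   1  |   1  -1 ]
R1 <- R1 - (-3)*R2:  [  1   0  |   4  -3 ]
Right block of [I | A^{-1}] is the inverse:
[ 4  -3 ]
[ 1  -1 ]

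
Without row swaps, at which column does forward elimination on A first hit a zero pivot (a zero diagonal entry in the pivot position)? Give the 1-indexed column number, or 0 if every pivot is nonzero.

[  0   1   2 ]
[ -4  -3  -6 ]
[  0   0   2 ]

Naive forward elimination:
Pivot entry (1,1) is zero but row 2 has -4 in column 1 -> naive elimination stops; a row interchange (e.g. R1 <-> R2) would be required here.

first zero-pivot column = 1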